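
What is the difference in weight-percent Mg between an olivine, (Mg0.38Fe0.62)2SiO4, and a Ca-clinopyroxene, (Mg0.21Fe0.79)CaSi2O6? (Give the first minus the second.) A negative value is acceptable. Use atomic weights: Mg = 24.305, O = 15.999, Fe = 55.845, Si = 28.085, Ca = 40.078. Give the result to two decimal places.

8.16 percentage points

First mineral: 18.472 g Mg in 179.801 g formula = 10.27 wt% Mg.
Second mineral: 5.104 g Mg in 241.464 g formula = 2.11 wt% Mg.
10.27% − 2.11% gives a difference of 8.16 percentage points.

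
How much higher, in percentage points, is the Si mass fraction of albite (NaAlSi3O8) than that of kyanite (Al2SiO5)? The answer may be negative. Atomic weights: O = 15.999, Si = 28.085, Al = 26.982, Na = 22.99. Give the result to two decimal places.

First mineral: 84.255 g Si in 262.219 g formula = 32.13 wt% Si.
Second mineral: 28.085 g Si in 162.044 g formula = 17.33 wt% Si.
32.13% − 17.33% gives a difference of 14.80 percentage points.

14.80 percentage points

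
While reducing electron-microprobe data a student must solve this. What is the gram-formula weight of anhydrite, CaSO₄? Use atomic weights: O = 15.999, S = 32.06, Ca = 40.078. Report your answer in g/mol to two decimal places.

136.13 g/mol

The formula mass is the sum 1×40.078 + 1×32.06 + 4×15.999.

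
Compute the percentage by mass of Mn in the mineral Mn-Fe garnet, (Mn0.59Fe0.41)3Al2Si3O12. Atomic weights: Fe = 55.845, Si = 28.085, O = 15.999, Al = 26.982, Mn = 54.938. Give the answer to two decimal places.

Molar mass of (Mn0.59Fe0.41)3Al2Si3O12: 1.77×54.938 + 1.23×55.845 + 2×26.982 + 3×28.085 + 12×15.999 = 496.137 g/mol.
Mass of Mn per formula unit: 1.77 × 54.938 = 97.240 g.
Weight fraction Mn = 97.240 / 496.137 = 0.1960.

19.60 mass %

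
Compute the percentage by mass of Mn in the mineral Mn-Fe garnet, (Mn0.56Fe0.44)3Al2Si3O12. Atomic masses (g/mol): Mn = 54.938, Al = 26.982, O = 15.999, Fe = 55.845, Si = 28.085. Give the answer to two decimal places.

18.60 wt%

M((Mn0.56Fe0.44)3Al2Si3O12) = 496.218 g/mol.
Mn contributes 1.68 × 54.938 = 92.296 g per mole.
92.296/496.218 = 0.1860 → 18.60%.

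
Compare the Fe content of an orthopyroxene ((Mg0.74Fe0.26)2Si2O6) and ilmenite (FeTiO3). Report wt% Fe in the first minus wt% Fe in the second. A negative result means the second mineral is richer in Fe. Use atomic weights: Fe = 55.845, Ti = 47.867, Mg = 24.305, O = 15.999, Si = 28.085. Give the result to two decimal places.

-23.44 percentage points

M((Mg0.74Fe0.26)2Si2O6) = 217.175 g/mol, so wt% Fe = 29.039/217.175 × 100 = 13.37%.
M(FeTiO3) = 151.709 g/mol, so wt% Fe = 55.845/151.709 × 100 = 36.81%.
13.37 − 36.81 = -23.44 pp.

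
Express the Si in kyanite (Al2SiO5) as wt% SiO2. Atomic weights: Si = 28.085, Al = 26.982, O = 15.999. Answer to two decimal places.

37.08 wt%

M(Al2SiO5) = 162.044 g/mol; M(SiO2) = 60.083 g/mol.
Moles SiO2 per formula unit = 1 Si ÷ 1 = 1.0000.
SiO2 fraction = (1.0000 × 60.083) / 162.044 = 60.083/162.044 = 0.3708.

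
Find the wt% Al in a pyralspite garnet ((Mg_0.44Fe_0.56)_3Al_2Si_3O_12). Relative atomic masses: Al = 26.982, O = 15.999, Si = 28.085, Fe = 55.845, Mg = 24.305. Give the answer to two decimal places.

11.83 wt%

Formula mass = 1.32×24.305 + 1.68×55.845 + 2×26.982 + 3×28.085 + 12×15.999 = 456.109 g/mol, of which 53.964 g is Al.
So Al makes up 53.964/456.109 = 0.1183 of the mass, i.e. 11.83%.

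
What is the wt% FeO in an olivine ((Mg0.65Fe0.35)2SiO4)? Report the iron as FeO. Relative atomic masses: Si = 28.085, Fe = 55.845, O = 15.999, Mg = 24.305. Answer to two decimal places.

30.90 wt%

Formula mass = 162.769 g/mol.
0.70 Fe → 0.7000 mol FeO per formula unit; M(FeO) = 71.844, so FeO mass = 50.291 g.
50.291/162.769 × 100 = 30.90 wt%.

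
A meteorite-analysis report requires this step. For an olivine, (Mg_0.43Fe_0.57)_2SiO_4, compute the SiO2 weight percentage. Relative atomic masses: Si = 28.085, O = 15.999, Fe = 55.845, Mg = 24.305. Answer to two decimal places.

34.01 wt%

M((Mg_0.43Fe_0.57)_2SiO_4) = 176.647 g/mol; M(SiO2) = 60.083 g/mol.
Moles SiO2 per formula unit = 1 Si ÷ 1 = 1.0000.
SiO2 fraction = (1.0000 × 60.083) / 176.647 = 60.083/176.647 = 0.3401.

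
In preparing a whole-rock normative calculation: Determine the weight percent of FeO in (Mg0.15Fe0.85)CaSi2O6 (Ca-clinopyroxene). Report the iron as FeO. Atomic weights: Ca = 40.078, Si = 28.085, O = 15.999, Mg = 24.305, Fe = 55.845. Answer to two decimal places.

25.09 wt%

Molar mass of (Mg0.15Fe0.85)CaSi2O6 = 0.15*24.305 + 0.85*55.845 + 1*40.078 + 2*28.085 + 6*15.999 = 243.356 g/mol.
Each formula unit contains 0.85 Fe, equivalent to 0.85/1 = 0.8500 mol FeO.
M(FeO) = 1×55.845 + 1×15.999 = 71.844 g/mol.
Mass of FeO per formula unit = 0.8500 × 71.844 = 61.067 g.
FeO wt% = 61.067 / 243.356 × 100 = 25.09%.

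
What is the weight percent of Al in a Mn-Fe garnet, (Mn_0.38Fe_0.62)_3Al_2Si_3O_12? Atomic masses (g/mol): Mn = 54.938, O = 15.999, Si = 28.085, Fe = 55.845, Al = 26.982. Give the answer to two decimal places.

Formula mass = 1.14·54.938 + 1.86·55.845 + 2·26.982 + 3·28.085 + 12·15.999 = 496.708 g/mol, of which 53.964 g is Al.
So Al makes up 53.964/496.708 = 0.1086 of the mass, i.e. 10.86%.

10.86 wt%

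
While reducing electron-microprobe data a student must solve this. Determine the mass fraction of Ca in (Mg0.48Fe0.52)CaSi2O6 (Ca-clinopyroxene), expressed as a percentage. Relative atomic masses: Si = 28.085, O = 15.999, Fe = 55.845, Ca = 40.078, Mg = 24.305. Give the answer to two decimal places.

Molar mass of (Mg0.48Fe0.52)CaSi2O6: 0.48·24.305 + 0.52·55.845 + 1·40.078 + 2·28.085 + 6·15.999 = 232.948 g/mol.
Mass of Ca per formula unit: 1 × 40.078 = 40.078 g.
Weight fraction Ca = 40.078 / 232.948 = 0.1720.

17.20 wt%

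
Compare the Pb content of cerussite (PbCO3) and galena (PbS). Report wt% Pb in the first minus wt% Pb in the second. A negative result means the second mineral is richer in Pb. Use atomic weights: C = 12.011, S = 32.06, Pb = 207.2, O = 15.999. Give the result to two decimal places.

-9.06 percentage points

First mineral: 207.200 g Pb in 267.208 g formula = 77.54 wt% Pb.
Second mineral: 207.200 g Pb in 239.260 g formula = 86.60 wt% Pb.
77.54% − 86.60% gives a difference of -9.06 percentage points.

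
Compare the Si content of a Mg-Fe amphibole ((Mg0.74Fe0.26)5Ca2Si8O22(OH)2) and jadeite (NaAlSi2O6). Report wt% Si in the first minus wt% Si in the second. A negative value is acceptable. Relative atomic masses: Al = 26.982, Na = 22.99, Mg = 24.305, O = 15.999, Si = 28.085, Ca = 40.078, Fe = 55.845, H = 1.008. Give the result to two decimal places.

Si in (Mg0.74Fe0.26)5Ca2Si8O22(OH)2: molar mass 853.355 g/mol; 8×28.085 = 224.680 g → 26.33 wt%.
Si in NaAlSi2O6: molar mass 202.136 g/mol; 2×28.085 = 56.170 g → 27.79 wt%.
Difference = 26.33 − 27.79 = -1.46 percentage points.

-1.46 percentage points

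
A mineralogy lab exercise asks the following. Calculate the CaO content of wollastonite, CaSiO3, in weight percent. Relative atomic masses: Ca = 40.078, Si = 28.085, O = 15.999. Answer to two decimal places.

48.28 wt%

Formula mass = 116.160 g/mol.
1 Ca → 1.0000 mol CaO per formula unit; M(CaO) = 56.077, so CaO mass = 56.077 g.
56.077/116.160 × 100 = 48.28 wt%.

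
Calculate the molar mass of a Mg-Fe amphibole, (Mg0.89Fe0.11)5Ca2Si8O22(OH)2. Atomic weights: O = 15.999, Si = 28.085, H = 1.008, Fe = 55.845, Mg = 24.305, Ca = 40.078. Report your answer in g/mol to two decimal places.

829.70 g/mol

M = 4.45×24.305 + 0.55×55.845 + 2×40.078 + 8×28.085 + 24×15.999 + 2×1.008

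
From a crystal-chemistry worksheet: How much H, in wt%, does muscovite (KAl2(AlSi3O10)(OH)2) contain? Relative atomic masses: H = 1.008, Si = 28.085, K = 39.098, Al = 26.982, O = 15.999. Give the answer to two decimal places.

Formula mass = 1×39.098 + 3×26.982 + 3×28.085 + 12×15.999 + 2×1.008 = 398.303 g/mol, of which 2.016 g is H.
So H makes up 2.016/398.303 = 0.0051 of the mass, i.e. 0.51%.

0.51 wt%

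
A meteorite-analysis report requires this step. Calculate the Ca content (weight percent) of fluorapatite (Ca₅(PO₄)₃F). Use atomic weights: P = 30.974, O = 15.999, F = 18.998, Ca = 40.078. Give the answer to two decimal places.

39.74 weight percent

M(Ca₅(PO₄)₃F) = 504.298 g/mol.
Ca contributes 5 × 40.078 = 200.390 g per mole.
200.390/504.298 = 0.3974 → 39.74%.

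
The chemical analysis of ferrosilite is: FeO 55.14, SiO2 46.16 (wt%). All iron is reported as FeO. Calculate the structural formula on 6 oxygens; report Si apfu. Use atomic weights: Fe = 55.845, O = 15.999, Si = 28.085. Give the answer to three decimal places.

2.001 Si apfu

FeO: 55.14/71.844 = 0.76750 mol → 0.76750 mol Fe, 0.76750 mol O.
SiO2: 46.16/60.083 = 0.76827 mol → 0.76827 mol Si, 1.53654 mol O.
Total oxygen = 2.30404 mol. Normalization factor = 6/2.30404 = 2.60412.
Si per 6 O = 0.76827 × 2.60412 = 2.001.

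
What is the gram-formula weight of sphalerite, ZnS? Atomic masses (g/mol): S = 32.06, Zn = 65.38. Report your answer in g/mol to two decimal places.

Zn: 1 × 65.38 = 65.3800
S: 1 × 32.06 = 32.0600
Summing the contributions gives the formula mass.

97.44 g/mol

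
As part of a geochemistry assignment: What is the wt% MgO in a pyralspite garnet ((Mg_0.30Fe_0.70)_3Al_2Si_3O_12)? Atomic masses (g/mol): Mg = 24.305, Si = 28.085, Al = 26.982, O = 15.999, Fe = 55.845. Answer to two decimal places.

7.73 wt%

M((Mg_0.30Fe_0.70)_3Al_2Si_3O_12) = 469.356 g/mol; M(MgO) = 40.304 g/mol.
Moles MgO per formula unit = 0.90 Mg ÷ 1 = 0.9000.
MgO fraction = (0.9000 × 40.304) / 469.356 = 36.274/469.356 = 0.0773.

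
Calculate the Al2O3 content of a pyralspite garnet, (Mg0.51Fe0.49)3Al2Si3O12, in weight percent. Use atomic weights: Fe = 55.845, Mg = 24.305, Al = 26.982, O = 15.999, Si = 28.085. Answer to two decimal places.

22.68 wt%

M((Mg0.51Fe0.49)3Al2Si3O12) = 449.486 g/mol; M(Al2O3) = 101.961 g/mol.
Moles Al2O3 per formula unit = 2 Al ÷ 2 = 1.0000.
Al2O3 fraction = (1.0000 × 101.961) / 449.486 = 101.961/449.486 = 0.2268.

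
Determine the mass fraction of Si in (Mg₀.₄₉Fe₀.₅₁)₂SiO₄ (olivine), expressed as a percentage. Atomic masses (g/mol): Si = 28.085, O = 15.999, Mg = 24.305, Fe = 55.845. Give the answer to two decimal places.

16.25 wt%

Formula mass = 0.98·24.305 + 1.02·55.845 + 1·28.085 + 4·15.999 = 172.862 g/mol, of which 28.085 g is Si.
So Si makes up 28.085/172.862 = 0.1625 of the mass, i.e. 16.25%.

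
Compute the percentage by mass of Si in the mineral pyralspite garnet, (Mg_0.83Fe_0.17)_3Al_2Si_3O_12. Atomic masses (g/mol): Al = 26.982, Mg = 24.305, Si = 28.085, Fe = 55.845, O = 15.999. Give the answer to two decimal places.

20.10 wt%

Formula mass = 2.49*24.305 + 0.51*55.845 + 2*26.982 + 3*28.085 + 12*15.999 = 419.207 g/mol, of which 84.255 g is Si.
So Si makes up 84.255/419.207 = 0.2010 of the mass, i.e. 20.10%.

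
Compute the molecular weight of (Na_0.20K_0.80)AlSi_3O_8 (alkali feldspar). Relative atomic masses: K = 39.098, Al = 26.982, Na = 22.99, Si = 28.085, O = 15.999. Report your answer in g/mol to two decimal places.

M = 0.20(22.99) + 0.80(39.098) + 1(26.982) + 3(28.085) + 8(15.999)

275.11 g/mol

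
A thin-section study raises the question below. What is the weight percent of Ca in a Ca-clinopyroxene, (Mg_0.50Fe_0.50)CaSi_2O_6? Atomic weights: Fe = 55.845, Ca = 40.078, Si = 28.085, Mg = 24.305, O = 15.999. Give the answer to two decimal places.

17.25 weight percent

Formula mass = 0.50*24.305 + 0.50*55.845 + 1*40.078 + 2*28.085 + 6*15.999 = 232.317 g/mol, of which 40.078 g is Ca.
So Ca makes up 40.078/232.317 = 0.1725 of the mass, i.e. 17.25%.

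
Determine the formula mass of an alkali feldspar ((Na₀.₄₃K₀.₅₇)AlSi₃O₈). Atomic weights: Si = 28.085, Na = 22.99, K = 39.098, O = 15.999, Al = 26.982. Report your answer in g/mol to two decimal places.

M = 0.43(22.99) + 0.57(39.098) + 1(26.982) + 3(28.085) + 8(15.999)

271.40 g/mol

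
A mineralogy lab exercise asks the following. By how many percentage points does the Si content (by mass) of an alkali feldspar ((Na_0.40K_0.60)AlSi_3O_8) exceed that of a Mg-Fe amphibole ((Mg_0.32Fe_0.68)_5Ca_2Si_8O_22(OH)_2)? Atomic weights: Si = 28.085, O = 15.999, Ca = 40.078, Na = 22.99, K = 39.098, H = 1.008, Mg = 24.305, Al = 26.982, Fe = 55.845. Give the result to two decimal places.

Si in (Na_0.40K_0.60)AlSi_3O_8: molar mass 271.884 g/mol; 3×28.085 = 84.255 g → 30.99 wt%.
Si in (Mg_0.32Fe_0.68)_5Ca_2Si_8O_22(OH)_2: molar mass 919.589 g/mol; 8×28.085 = 224.680 g → 24.43 wt%.
Difference = 30.99 − 24.43 = 6.56 percentage points.

6.56 percentage points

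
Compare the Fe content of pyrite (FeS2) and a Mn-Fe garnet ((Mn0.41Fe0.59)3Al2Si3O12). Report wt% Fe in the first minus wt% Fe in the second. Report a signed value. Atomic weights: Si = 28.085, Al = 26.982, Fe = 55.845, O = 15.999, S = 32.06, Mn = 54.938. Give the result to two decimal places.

M(FeS2) = 119.965 g/mol, so wt% Fe = 55.845/119.965 × 100 = 46.55%.
M((Mn0.41Fe0.59)3Al2Si3O12) = 496.626 g/mol, so wt% Fe = 98.846/496.626 × 100 = 19.90%.
46.55 − 19.90 = 26.65 pp.

26.65 percentage points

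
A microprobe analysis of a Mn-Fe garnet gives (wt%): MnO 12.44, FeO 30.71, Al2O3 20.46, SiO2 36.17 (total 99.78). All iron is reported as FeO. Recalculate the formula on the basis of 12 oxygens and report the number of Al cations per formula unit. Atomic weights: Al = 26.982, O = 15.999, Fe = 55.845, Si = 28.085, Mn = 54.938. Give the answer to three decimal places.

MnO (M=70.937): mol = 0.17537; Mn = 0.17537, O = 0.17537.
FeO (M=71.844): mol = 0.42745; Fe = 0.42745, O = 0.42745.
Al2O3 (M=101.961): mol = 0.20066; Al = 0.40132, O = 0.60198.
SiO2 (M=60.083): mol = 0.60200; Si = 0.60200, O = 1.20400.
ΣO = 2.40880; factor = 12/ΣO = 4.98173.
Al apfu = 0.40132 × 4.98173 = 1.999.

1.999 Al apfu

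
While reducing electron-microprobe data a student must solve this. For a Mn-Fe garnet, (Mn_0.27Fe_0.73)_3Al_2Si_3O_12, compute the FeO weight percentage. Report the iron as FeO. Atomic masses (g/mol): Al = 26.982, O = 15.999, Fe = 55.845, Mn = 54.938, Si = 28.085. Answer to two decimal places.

31.66 wt%

Formula mass = 497.007 g/mol.
2.19 Fe → 2.1900 mol FeO per formula unit; M(FeO) = 71.844, so FeO mass = 157.338 g.
157.338/497.007 × 100 = 31.66 wt%.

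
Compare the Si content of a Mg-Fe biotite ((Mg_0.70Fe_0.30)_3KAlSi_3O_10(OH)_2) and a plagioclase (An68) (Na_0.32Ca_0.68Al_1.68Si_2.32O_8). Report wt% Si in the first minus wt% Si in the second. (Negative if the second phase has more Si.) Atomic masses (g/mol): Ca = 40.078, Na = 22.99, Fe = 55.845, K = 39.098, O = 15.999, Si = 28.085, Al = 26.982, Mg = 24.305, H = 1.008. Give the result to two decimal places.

-4.95 percentage points

M((Mg_0.70Fe_0.30)_3KAlSi_3O_10(OH)_2) = 445.640 g/mol, so wt% Si = 84.255/445.640 × 100 = 18.91%.
M(Na_0.32Ca_0.68Al_1.68Si_2.32O_8) = 273.089 g/mol, so wt% Si = 65.157/273.089 × 100 = 23.86%.
18.91 − 23.86 = -4.95 pp.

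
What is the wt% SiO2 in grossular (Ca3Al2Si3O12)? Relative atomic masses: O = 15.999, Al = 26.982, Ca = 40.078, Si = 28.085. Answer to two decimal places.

Formula mass = 450.441 g/mol.
3 Si → 3.0000 mol SiO2 per formula unit; M(SiO2) = 60.083, so SiO2 mass = 180.249 g.
180.249/450.441 × 100 = 40.02 wt%.

40.02 wt%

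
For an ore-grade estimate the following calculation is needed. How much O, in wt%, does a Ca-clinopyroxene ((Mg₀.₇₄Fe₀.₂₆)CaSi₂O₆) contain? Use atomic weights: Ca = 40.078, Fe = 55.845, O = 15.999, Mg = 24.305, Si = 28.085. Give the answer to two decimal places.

42.71 wt%

Formula mass = 0.74·24.305 + 0.26·55.845 + 1·40.078 + 2·28.085 + 6·15.999 = 224.747 g/mol, of which 95.994 g is O.
So O makes up 95.994/224.747 = 0.4271 of the mass, i.e. 42.71%.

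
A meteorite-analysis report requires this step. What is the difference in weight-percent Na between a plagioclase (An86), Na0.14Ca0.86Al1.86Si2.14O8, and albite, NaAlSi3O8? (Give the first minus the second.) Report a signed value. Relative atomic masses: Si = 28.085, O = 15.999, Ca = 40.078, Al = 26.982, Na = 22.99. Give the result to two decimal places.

First mineral: 3.219 g Na in 275.966 g formula = 1.17 wt% Na.
Second mineral: 22.990 g Na in 262.219 g formula = 8.77 wt% Na.
1.17% − 8.77% gives a difference of -7.60 percentage points.

-7.60 percentage points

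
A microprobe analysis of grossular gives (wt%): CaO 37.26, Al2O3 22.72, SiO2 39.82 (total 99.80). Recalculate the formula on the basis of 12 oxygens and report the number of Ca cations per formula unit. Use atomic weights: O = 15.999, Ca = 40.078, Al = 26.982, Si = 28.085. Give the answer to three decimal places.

2.999 Ca apfu

CaO (M=56.077): mol = 0.66444; Ca = 0.66444, O = 0.66444.
Al2O3 (M=101.961): mol = 0.22283; Al = 0.44566, O = 0.66849.
SiO2 (M=60.083): mol = 0.66275; Si = 0.66275, O = 1.32550.
ΣO = 2.65843; factor = 12/ΣO = 4.51394.
Ca apfu = 0.66444 × 4.51394 = 2.999.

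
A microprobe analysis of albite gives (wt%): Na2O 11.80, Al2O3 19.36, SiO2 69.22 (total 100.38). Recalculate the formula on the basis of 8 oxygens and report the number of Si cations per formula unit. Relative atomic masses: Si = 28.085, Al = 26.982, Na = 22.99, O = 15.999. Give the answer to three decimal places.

Na2O: 11.80/61.979 = 0.19039 mol → 0.38078 mol Na, 0.19039 mol O.
Al2O3: 19.36/101.961 = 0.18988 mol → 0.37976 mol Al, 0.56964 mol O.
SiO2: 69.22/60.083 = 1.15207 mol → 1.15207 mol Si, 2.30414 mol O.
Total oxygen = 3.06417 mol. Normalization factor = 8/3.06417 = 2.61082.
Si per 8 O = 1.15207 × 2.61082 = 3.008.

3.008 Si apfu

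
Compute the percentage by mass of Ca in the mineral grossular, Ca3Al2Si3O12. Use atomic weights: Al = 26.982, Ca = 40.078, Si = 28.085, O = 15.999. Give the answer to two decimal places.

Molar mass of Ca3Al2Si3O12: 3×40.078 + 2×26.982 + 3×28.085 + 12×15.999 = 450.441 g/mol.
Mass of Ca per formula unit: 3 × 40.078 = 120.234 g.
Weight fraction Ca = 120.234 / 450.441 = 0.2669.

26.69 wt%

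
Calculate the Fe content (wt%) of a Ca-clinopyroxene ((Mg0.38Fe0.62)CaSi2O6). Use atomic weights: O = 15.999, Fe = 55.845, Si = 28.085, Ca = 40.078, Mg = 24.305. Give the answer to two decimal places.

Molar mass of (Mg0.38Fe0.62)CaSi2O6: 0.38*24.305 + 0.62*55.845 + 1*40.078 + 2*28.085 + 6*15.999 = 236.102 g/mol.
Mass of Fe per formula unit: 0.62 × 55.845 = 34.624 g.
Weight fraction Fe = 34.624 / 236.102 = 0.1466.

14.66 wt%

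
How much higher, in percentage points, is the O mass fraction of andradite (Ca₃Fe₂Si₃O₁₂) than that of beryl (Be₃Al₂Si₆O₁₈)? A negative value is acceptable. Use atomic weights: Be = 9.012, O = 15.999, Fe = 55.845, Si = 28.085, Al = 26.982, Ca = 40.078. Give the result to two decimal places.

O in Ca₃Fe₂Si₃O₁₂: molar mass 508.167 g/mol; 12×15.999 = 191.988 g → 37.78 wt%.
O in Be₃Al₂Si₆O₁₈: molar mass 537.492 g/mol; 18×15.999 = 287.982 g → 53.58 wt%.
Difference = 37.78 − 53.58 = -15.80 percentage points.

-15.80 percentage points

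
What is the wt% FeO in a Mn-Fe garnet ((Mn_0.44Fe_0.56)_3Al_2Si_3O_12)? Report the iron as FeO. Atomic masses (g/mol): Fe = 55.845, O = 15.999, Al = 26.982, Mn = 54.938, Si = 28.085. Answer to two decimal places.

24.31 wt%

M((Mn_0.44Fe_0.56)_3Al_2Si_3O_12) = 496.545 g/mol; M(FeO) = 71.844 g/mol.
Moles FeO per formula unit = 1.68 Fe ÷ 1 = 1.6800.
FeO fraction = (1.6800 × 71.844) / 496.545 = 120.698/496.545 = 0.2431.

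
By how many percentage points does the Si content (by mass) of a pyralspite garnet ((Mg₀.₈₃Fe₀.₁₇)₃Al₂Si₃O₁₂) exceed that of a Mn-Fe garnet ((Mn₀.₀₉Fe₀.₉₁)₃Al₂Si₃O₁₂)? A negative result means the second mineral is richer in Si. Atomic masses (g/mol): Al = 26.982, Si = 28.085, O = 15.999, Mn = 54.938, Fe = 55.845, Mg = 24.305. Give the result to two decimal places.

3.16 percentage points

M((Mg₀.₈₃Fe₀.₁₇)₃Al₂Si₃O₁₂) = 419.207 g/mol, so wt% Si = 84.255/419.207 × 100 = 20.10%.
M((Mn₀.₀₉Fe₀.₉₁)₃Al₂Si₃O₁₂) = 497.497 g/mol, so wt% Si = 84.255/497.497 × 100 = 16.94%.
20.10 − 16.94 = 3.16 pp.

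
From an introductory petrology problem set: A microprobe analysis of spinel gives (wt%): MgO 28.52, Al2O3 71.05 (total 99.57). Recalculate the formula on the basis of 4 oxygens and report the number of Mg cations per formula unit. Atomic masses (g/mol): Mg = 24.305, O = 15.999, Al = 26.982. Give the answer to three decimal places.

28.52 wt% MgO ÷ 40.304 g/mol = 0.70762 mol, giving 0.70762 Mg and 0.70762 O.
71.05 wt% Al2O3 ÷ 101.961 g/mol = 0.69684 mol, giving 1.39368 Al and 2.09052 O.
Oxygen sums to 2.79814; scaling by 4/2.79814 = 1.42952 puts the formula on 4 O.
Mg: 0.70762 × 1.42952 = 1.012 atoms per formula unit.

1.012 Mg apfu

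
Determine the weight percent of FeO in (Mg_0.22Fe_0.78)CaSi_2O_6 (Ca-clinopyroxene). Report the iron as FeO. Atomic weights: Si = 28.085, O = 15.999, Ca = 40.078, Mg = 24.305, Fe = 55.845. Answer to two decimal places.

23.24 wt%

M((Mg_0.22Fe_0.78)CaSi_2O_6) = 241.148 g/mol; M(FeO) = 71.844 g/mol.
Moles FeO per formula unit = 0.78 Fe ÷ 1 = 0.7800.
FeO fraction = (0.7800 × 71.844) / 241.148 = 56.038/241.148 = 0.2324.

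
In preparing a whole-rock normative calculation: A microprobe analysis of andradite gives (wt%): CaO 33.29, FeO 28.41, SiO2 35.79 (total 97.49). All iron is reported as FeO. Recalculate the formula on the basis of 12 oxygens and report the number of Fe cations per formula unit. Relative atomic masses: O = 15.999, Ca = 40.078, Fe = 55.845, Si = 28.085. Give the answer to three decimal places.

2.176 Fe apfu

33.29 wt% CaO ÷ 56.077 g/mol = 0.59365 mol, giving 0.59365 Ca and 0.59365 O.
28.41 wt% FeO ÷ 71.844 g/mol = 0.39544 mol, giving 0.39544 Fe and 0.39544 O.
35.79 wt% SiO2 ÷ 60.083 g/mol = 0.59568 mol, giving 0.59568 Si and 1.19136 O.
Oxygen sums to 2.18045; scaling by 12/2.18045 = 5.50345 puts the formula on 12 O.
Fe: 0.39544 × 5.50345 = 2.176 atoms per formula unit.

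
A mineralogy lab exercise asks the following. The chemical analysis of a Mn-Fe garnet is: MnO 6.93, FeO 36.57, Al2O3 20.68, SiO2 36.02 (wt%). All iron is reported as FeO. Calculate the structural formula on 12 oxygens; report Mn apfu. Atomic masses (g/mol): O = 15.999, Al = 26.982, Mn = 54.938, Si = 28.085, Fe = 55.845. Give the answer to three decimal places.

MnO (M=70.937): mol = 0.09769; Mn = 0.09769, O = 0.09769.
FeO (M=71.844): mol = 0.50902; Fe = 0.50902, O = 0.50902.
Al2O3 (M=101.961): mol = 0.20282; Al = 0.40564, O = 0.60846.
SiO2 (M=60.083): mol = 0.59950; Si = 0.59950, O = 1.19900.
ΣO = 2.41417; factor = 12/ΣO = 4.97065.
Mn apfu = 0.09769 × 4.97065 = 0.486.

0.486 Mn apfu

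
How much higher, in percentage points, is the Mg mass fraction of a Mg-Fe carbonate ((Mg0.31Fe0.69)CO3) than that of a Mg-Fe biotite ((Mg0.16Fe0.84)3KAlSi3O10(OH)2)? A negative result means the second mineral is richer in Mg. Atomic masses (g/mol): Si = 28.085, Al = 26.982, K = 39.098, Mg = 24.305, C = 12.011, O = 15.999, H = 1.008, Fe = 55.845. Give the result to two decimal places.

M((Mg0.31Fe0.69)CO3) = 106.076 g/mol, so wt% Mg = 7.535/106.076 × 100 = 7.10%.
M((Mg0.16Fe0.84)3KAlSi3O10(OH)2) = 496.735 g/mol, so wt% Mg = 11.666/496.735 × 100 = 2.35%.
7.10 − 2.35 = 4.75 pp.

4.75 percentage points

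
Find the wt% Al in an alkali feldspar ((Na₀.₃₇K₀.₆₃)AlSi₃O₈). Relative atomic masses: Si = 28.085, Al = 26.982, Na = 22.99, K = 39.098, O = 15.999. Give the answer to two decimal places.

9.91 wt%

Molar mass of (Na₀.₃₇K₀.₆₃)AlSi₃O₈: 0.37*22.99 + 0.63*39.098 + 1*26.982 + 3*28.085 + 8*15.999 = 272.367 g/mol.
Mass of Al per formula unit: 1 × 26.982 = 26.982 g.
Weight fraction Al = 26.982 / 272.367 = 0.0991.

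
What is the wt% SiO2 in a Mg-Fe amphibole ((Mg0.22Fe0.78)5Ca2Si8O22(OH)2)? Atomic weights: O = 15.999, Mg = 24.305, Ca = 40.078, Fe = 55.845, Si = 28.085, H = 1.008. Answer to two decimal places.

51.39 wt%

M((Mg0.22Fe0.78)5Ca2Si8O22(OH)2) = 935.359 g/mol; M(SiO2) = 60.083 g/mol.
Moles SiO2 per formula unit = 8 Si ÷ 1 = 8.0000.
SiO2 fraction = (8.0000 × 60.083) / 935.359 = 480.664/935.359 = 0.5139.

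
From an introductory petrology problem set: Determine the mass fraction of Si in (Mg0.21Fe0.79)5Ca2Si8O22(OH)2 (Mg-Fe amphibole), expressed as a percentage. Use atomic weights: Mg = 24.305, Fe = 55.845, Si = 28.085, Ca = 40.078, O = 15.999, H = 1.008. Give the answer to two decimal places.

23.98 weight percent

Molar mass of (Mg0.21Fe0.79)5Ca2Si8O22(OH)2: 1.05·24.305 + 3.95·55.845 + 2·40.078 + 8·28.085 + 24·15.999 + 2·1.008 = 936.936 g/mol.
Mass of Si per formula unit: 8 × 28.085 = 224.680 g.
Weight fraction Si = 224.680 / 936.936 = 0.2398.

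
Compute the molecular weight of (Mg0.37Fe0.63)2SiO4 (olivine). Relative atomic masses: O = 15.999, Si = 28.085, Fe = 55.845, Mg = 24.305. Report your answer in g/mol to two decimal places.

The formula mass is the sum 0.74×24.305 + 1.26×55.845 + 1×28.085 + 4×15.999.

180.43 g/mol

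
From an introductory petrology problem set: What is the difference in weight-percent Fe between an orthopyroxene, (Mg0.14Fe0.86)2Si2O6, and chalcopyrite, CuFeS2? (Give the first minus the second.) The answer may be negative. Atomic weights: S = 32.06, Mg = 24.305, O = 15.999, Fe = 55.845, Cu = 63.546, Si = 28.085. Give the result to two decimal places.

7.23 percentage points

First mineral: 96.053 g Fe in 255.023 g formula = 37.66 wt% Fe.
Second mineral: 55.845 g Fe in 183.511 g formula = 30.43 wt% Fe.
37.66% − 30.43% gives a difference of 7.23 percentage points.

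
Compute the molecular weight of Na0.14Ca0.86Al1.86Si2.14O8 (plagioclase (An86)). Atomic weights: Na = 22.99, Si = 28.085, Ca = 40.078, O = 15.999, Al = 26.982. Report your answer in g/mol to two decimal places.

Na: 0.14 × 22.99 = 3.2186
Ca: 0.86 × 40.078 = 34.4671
Al: 1.86 × 26.982 = 50.1865
Si: 2.14 × 28.085 = 60.1019
O: 8 × 15.999 = 127.9920
Summing the contributions gives the formula mass.

275.97 g/mol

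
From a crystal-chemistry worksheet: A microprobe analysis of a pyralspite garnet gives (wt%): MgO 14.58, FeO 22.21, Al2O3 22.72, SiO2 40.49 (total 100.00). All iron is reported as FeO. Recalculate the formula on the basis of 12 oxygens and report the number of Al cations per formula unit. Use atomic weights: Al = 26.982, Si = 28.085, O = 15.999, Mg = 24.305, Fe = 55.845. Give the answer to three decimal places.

1.990 Al apfu

14.58 wt% MgO ÷ 40.304 g/mol = 0.36175 mol, giving 0.36175 Mg and 0.36175 O.
22.21 wt% FeO ÷ 71.844 g/mol = 0.30914 mol, giving 0.30914 Fe and 0.30914 O.
22.72 wt% Al2O3 ÷ 101.961 g/mol = 0.22283 mol, giving 0.44566 Al and 0.66849 O.
40.49 wt% SiO2 ÷ 60.083 g/mol = 0.67390 mol, giving 0.67390 Si and 1.34780 O.
Oxygen sums to 2.68718; scaling by 12/2.68718 = 4.46565 puts the formula on 12 O.
Al: 0.44566 × 4.46565 = 1.990 atoms per formula unit.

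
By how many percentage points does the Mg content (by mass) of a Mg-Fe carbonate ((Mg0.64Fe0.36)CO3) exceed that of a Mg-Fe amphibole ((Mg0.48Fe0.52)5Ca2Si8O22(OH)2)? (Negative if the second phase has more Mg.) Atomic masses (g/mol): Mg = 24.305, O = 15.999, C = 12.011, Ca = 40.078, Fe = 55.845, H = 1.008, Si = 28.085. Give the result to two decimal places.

First mineral: 15.555 g Mg in 95.667 g formula = 16.26 wt% Mg.
Second mineral: 58.332 g Mg in 894.357 g formula = 6.52 wt% Mg.
16.26% − 6.52% gives a difference of 9.74 percentage points.

9.74 percentage points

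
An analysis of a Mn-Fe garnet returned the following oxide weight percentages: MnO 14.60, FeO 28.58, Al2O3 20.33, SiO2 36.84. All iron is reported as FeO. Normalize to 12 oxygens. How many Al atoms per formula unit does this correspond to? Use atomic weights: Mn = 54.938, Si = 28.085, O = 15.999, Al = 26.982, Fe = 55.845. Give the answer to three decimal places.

14.60 wt% MnO ÷ 70.937 g/mol = 0.20582 mol, giving 0.20582 Mn and 0.20582 O.
28.58 wt% FeO ÷ 71.844 g/mol = 0.39781 mol, giving 0.39781 Fe and 0.39781 O.
20.33 wt% Al2O3 ÷ 101.961 g/mol = 0.19939 mol, giving 0.39878 Al and 0.59817 O.
36.84 wt% SiO2 ÷ 60.083 g/mol = 0.61315 mol, giving 0.61315 Si and 1.22630 O.
Oxygen sums to 2.42810; scaling by 12/2.42810 = 4.94214 puts the formula on 12 O.
Al: 0.39878 × 4.94214 = 1.971 atoms per formula unit.

1.971 Al apfu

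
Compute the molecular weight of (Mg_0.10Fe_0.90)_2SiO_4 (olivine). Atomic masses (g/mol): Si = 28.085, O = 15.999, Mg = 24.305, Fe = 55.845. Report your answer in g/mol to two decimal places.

197.46 g/mol

The formula mass is the sum 0.20(24.305) + 1.80(55.845) + 1(28.085) + 4(15.999).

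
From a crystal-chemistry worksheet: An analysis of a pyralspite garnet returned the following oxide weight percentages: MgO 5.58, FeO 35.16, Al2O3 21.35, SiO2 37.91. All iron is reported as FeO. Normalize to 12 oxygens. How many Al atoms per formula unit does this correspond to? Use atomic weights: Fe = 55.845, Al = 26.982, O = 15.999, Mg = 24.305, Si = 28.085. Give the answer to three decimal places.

MgO (M=40.304): mol = 0.13845; Mg = 0.13845, O = 0.13845.
FeO (M=71.844): mol = 0.48939; Fe = 0.48939, O = 0.48939.
Al2O3 (M=101.961): mol = 0.20939; Al = 0.41878, O = 0.62817.
SiO2 (M=60.083): mol = 0.63096; Si = 0.63096, O = 1.26192.
ΣO = 2.51793; factor = 12/ΣO = 4.76582.
Al apfu = 0.41878 × 4.76582 = 1.996.

1.996 Al apfu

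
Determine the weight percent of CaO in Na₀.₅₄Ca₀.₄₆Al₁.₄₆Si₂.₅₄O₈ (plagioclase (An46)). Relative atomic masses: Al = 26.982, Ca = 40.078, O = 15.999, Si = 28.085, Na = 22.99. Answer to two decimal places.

M(Na₀.₅₄Ca₀.₄₆Al₁.₄₆Si₂.₅₄O₈) = 269.572 g/mol; M(CaO) = 56.077 g/mol.
Moles CaO per formula unit = 0.46 Ca ÷ 1 = 0.4600.
CaO fraction = (0.4600 × 56.077) / 269.572 = 25.795/269.572 = 0.0957.

9.57 wt%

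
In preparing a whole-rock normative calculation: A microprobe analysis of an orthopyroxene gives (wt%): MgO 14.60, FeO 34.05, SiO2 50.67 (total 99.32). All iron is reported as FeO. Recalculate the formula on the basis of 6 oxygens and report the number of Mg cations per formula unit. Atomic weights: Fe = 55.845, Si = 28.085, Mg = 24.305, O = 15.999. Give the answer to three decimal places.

0.862 Mg apfu

MgO (M=40.304): mol = 0.36225; Mg = 0.36225, O = 0.36225.
FeO (M=71.844): mol = 0.47394; Fe = 0.47394, O = 0.47394.
SiO2 (M=60.083): mol = 0.84333; Si = 0.84333, O = 1.68666.
ΣO = 2.52285; factor = 6/ΣO = 2.37826.
Mg apfu = 0.36225 × 2.37826 = 0.862.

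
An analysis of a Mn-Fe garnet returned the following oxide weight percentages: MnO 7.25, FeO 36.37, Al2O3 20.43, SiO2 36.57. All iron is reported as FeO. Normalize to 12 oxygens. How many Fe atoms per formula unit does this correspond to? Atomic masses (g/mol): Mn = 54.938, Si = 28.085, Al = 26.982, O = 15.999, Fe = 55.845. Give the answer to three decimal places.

2.503 Fe apfu

7.25 wt% MnO ÷ 70.937 g/mol = 0.10220 mol, giving 0.10220 Mn and 0.10220 O.
36.37 wt% FeO ÷ 71.844 g/mol = 0.50624 mol, giving 0.50624 Fe and 0.50624 O.
20.43 wt% Al2O3 ÷ 101.961 g/mol = 0.20037 mol, giving 0.40074 Al and 0.60111 O.
36.57 wt% SiO2 ÷ 60.083 g/mol = 0.60866 mol, giving 0.60866 Si and 1.21732 O.
Oxygen sums to 2.42687; scaling by 12/2.42687 = 4.94464 puts the formula on 12 O.
Fe: 0.50624 × 4.94464 = 2.503 atoms per formula unit.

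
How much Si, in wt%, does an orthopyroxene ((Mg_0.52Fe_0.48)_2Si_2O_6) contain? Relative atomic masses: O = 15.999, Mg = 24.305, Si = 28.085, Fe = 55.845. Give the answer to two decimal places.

24.31 wt%

Formula mass = 1.04×24.305 + 0.96×55.845 + 2×28.085 + 6×15.999 = 231.052 g/mol, of which 56.170 g is Si.
So Si makes up 56.170/231.052 = 0.2431 of the mass, i.e. 24.31%.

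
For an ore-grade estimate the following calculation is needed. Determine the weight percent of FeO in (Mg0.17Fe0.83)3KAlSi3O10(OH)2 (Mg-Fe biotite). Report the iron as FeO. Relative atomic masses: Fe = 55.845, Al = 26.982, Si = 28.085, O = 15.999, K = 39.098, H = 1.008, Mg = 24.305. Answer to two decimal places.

36.08 wt%

M((Mg0.17Fe0.83)3KAlSi3O10(OH)2) = 495.789 g/mol; M(FeO) = 71.844 g/mol.
Moles FeO per formula unit = 2.49 Fe ÷ 1 = 2.4900.
FeO fraction = (2.4900 × 71.844) / 495.789 = 178.892/495.789 = 0.3608.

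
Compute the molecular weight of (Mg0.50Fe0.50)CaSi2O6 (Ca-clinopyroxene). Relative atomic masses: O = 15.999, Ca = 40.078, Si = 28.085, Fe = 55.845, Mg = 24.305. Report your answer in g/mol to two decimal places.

232.32 g/mol

Mg: 0.50 × 24.305 = 12.1525
Fe: 0.50 × 55.845 = 27.9225
Ca: 1 × 40.078 = 40.0780
Si: 2 × 28.085 = 56.1700
O: 6 × 15.999 = 95.9940
Summing the contributions gives the formula mass.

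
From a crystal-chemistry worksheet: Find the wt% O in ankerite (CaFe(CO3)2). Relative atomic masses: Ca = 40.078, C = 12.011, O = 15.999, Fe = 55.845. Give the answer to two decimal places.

44.45 mass %

Molar mass of CaFe(CO3)2: 1·40.078 + 1·55.845 + 2·12.011 + 6·15.999 = 215.939 g/mol.
Mass of O per formula unit: 6 × 15.999 = 95.994 g.
Weight fraction O = 95.994 / 215.939 = 0.4445.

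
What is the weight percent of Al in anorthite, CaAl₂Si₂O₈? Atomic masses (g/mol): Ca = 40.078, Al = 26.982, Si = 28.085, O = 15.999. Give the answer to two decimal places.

Formula mass = 1×40.078 + 2×26.982 + 2×28.085 + 8×15.999 = 278.204 g/mol, of which 53.964 g is Al.
So Al makes up 53.964/278.204 = 0.1940 of the mass, i.e. 19.40%.

19.40 mass %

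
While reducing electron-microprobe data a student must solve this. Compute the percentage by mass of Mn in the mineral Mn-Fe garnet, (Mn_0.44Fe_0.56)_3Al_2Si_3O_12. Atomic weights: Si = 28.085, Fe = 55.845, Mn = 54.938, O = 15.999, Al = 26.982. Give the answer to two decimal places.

Molar mass of (Mn_0.44Fe_0.56)_3Al_2Si_3O_12: 1.32*54.938 + 1.68*55.845 + 2*26.982 + 3*28.085 + 12*15.999 = 496.545 g/mol.
Mass of Mn per formula unit: 1.32 × 54.938 = 72.518 g.
Weight fraction Mn = 72.518 / 496.545 = 0.1460.

14.60 weight percent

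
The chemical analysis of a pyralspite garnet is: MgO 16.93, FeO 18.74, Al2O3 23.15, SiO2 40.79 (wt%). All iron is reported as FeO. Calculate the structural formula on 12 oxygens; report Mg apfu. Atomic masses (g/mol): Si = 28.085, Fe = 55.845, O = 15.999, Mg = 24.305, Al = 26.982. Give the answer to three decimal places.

MgO: 16.93/40.304 = 0.42006 mol → 0.42006 mol Mg, 0.42006 mol O.
FeO: 18.74/71.844 = 0.26084 mol → 0.26084 mol Fe, 0.26084 mol O.
Al2O3: 23.15/101.961 = 0.22705 mol → 0.45410 mol Al, 0.68115 mol O.
SiO2: 40.79/60.083 = 0.67889 mol → 0.67889 mol Si, 1.35778 mol O.
Total oxygen = 2.71983 mol. Normalization factor = 12/2.71983 = 4.41204.
Mg per 12 O = 0.42006 × 4.41204 = 1.853.

1.853 Mg apfu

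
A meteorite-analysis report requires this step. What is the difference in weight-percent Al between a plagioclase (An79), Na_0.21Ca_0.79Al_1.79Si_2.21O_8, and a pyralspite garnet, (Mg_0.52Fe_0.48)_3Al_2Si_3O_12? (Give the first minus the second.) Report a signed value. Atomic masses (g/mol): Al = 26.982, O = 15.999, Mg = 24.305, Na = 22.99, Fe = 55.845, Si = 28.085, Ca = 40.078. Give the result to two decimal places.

M(Na_0.21Ca_0.79Al_1.79Si_2.21O_8) = 274.847 g/mol, so wt% Al = 48.298/274.847 × 100 = 17.57%.
M((Mg_0.52Fe_0.48)_3Al_2Si_3O_12) = 448.540 g/mol, so wt% Al = 53.964/448.540 × 100 = 12.03%.
17.57 − 12.03 = 5.54 pp.

5.54 percentage points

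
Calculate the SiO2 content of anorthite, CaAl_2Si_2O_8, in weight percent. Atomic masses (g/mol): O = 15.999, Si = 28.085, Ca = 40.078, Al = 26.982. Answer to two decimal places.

Formula mass = 278.204 g/mol.
2 Si → 2.0000 mol SiO2 per formula unit; M(SiO2) = 60.083, so SiO2 mass = 120.166 g.
120.166/278.204 × 100 = 43.19 wt%.

43.19 wt%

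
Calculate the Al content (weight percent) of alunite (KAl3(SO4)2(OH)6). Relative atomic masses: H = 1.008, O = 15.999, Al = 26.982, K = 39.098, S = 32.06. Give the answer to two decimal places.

M(KAl3(SO4)2(OH)6) = 414.198 g/mol.
Al contributes 3 × 26.982 = 80.946 g per mole.
80.946/414.198 = 0.1954 → 19.54%.

19.54 weight percent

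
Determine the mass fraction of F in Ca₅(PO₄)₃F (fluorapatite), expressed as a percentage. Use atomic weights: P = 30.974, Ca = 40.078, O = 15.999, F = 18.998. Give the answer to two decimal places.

M(Ca₅(PO₄)₃F) = 504.298 g/mol.
F contributes 1 × 18.998 = 18.998 g per mole.
18.998/504.298 = 0.0377 → 3.77%.

3.77 mass %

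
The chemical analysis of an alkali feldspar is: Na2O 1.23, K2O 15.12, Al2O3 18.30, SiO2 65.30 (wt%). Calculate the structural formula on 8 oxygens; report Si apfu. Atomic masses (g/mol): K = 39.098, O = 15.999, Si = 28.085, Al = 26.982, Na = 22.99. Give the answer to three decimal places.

3.006 Si apfu

Na2O: 1.23/61.979 = 0.01985 mol → 0.03970 mol Na, 0.01985 mol O.
K2O: 15.12/94.195 = 0.16052 mol → 0.32104 mol K, 0.16052 mol O.
Al2O3: 18.30/101.961 = 0.17948 mol → 0.35896 mol Al, 0.53844 mol O.
SiO2: 65.30/60.083 = 1.08683 mol → 1.08683 mol Si, 2.17366 mol O.
Total oxygen = 2.89247 mol. Normalization factor = 8/2.89247 = 2.76580.
Si per 8 O = 1.08683 × 2.76580 = 3.006.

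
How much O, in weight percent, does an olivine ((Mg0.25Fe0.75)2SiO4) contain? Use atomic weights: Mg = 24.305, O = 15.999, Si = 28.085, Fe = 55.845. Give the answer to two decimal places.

M((Mg0.25Fe0.75)2SiO4) = 188.001 g/mol.
O contributes 4 × 15.999 = 63.996 g per mole.
63.996/188.001 = 0.3404 → 34.04%.

34.04 weight percent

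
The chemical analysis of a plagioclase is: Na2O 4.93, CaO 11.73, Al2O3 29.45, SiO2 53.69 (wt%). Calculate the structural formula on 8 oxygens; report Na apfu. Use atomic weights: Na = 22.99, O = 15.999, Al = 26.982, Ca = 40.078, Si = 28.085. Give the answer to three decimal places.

Na2O (M=61.979): mol = 0.07954; Na = 0.15908, O = 0.07954.
CaO (M=56.077): mol = 0.20918; Ca = 0.20918, O = 0.20918.
Al2O3 (M=101.961): mol = 0.28884; Al = 0.57768, O = 0.86652.
SiO2 (M=60.083): mol = 0.89360; Si = 0.89360, O = 1.78720.
ΣO = 2.94244; factor = 8/ΣO = 2.71883.
Na apfu = 0.15908 × 2.71883 = 0.433.

0.433 Na apfu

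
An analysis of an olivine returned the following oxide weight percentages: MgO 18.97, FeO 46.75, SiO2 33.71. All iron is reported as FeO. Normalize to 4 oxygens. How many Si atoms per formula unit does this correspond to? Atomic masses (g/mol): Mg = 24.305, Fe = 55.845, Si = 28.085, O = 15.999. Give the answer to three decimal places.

MgO: 18.97/40.304 = 0.47067 mol → 0.47067 mol Mg, 0.47067 mol O.
FeO: 46.75/71.844 = 0.65072 mol → 0.65072 mol Fe, 0.65072 mol O.
SiO2: 33.71/60.083 = 0.56106 mol → 0.56106 mol Si, 1.12212 mol O.
Total oxygen = 2.24351 mol. Normalization factor = 4/2.24351 = 1.78292.
Si per 4 O = 0.56106 × 1.78292 = 1.000.

1.000 Si apfu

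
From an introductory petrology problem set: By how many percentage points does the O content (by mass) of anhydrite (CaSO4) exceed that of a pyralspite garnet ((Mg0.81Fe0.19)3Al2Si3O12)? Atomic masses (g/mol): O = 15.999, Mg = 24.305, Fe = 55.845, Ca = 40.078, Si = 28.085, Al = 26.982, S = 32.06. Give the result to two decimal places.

1.42 percentage points

First mineral: 63.996 g O in 136.134 g formula = 47.01 wt% O.
Second mineral: 191.988 g O in 421.100 g formula = 45.59 wt% O.
47.01% − 45.59% gives a difference of 1.42 percentage points.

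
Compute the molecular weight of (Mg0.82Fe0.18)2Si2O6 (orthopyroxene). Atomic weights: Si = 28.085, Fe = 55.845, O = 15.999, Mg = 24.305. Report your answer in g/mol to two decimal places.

M = 1.64*24.305 + 0.36*55.845 + 2*28.085 + 6*15.999

212.13 g/mol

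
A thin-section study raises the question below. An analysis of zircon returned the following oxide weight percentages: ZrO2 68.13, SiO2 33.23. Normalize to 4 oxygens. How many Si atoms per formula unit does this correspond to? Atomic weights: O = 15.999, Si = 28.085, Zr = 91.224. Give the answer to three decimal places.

68.13 wt% ZrO2 ÷ 123.222 g/mol = 0.55290 mol, giving 0.55290 Zr and 1.10580 O.
33.23 wt% SiO2 ÷ 60.083 g/mol = 0.55307 mol, giving 0.55307 Si and 1.10614 O.
Oxygen sums to 2.21194; scaling by 4/2.21194 = 1.80837 puts the formula on 4 O.
Si: 0.55307 × 1.80837 = 1.000 atoms per formula unit.

1.000 Si apfu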